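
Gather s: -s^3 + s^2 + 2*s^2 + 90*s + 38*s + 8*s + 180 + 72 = -s^3 + 3*s^2 + 136*s + 252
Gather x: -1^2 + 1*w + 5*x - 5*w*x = w + x*(5 - 5*w) - 1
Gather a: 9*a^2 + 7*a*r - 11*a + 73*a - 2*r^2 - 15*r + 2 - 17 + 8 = 9*a^2 + a*(7*r + 62) - 2*r^2 - 15*r - 7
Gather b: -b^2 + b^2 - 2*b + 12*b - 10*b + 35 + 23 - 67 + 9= 0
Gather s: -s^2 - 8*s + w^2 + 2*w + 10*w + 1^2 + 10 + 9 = -s^2 - 8*s + w^2 + 12*w + 20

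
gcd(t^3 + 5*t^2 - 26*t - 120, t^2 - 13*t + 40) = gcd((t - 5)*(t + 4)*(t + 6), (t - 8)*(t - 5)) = t - 5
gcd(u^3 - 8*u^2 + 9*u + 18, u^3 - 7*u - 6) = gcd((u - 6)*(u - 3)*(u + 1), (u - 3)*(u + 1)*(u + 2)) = u^2 - 2*u - 3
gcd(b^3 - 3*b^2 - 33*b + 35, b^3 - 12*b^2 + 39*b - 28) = b^2 - 8*b + 7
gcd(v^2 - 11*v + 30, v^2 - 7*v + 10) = v - 5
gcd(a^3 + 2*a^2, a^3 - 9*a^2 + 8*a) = a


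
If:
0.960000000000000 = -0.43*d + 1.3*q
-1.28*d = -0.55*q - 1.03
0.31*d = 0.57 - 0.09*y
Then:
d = 1.31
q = 1.17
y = 1.83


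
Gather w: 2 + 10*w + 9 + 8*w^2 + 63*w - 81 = 8*w^2 + 73*w - 70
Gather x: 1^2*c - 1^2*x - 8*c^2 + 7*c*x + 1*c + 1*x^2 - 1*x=-8*c^2 + 2*c + x^2 + x*(7*c - 2)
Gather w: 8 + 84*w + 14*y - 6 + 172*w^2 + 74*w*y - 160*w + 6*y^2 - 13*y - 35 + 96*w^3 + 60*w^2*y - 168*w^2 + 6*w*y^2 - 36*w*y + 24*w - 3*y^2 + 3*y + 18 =96*w^3 + w^2*(60*y + 4) + w*(6*y^2 + 38*y - 52) + 3*y^2 + 4*y - 15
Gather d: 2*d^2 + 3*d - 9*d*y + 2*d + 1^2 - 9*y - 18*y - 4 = 2*d^2 + d*(5 - 9*y) - 27*y - 3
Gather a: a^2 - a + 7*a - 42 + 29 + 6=a^2 + 6*a - 7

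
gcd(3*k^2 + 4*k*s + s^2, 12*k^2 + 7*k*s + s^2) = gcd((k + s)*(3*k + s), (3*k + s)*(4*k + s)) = 3*k + s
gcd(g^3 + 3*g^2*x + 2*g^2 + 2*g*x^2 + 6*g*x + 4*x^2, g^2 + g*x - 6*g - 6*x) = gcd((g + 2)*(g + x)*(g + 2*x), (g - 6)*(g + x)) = g + x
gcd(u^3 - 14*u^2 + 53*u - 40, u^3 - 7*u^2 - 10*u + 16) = u^2 - 9*u + 8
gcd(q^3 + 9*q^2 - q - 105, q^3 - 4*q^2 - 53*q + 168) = q^2 + 4*q - 21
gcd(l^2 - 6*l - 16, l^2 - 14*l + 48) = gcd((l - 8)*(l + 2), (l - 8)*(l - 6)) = l - 8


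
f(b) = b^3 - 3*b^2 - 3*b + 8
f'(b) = 3*b^2 - 6*b - 3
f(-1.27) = 4.92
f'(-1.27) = 9.46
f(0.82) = 4.07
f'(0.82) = -5.90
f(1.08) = 2.52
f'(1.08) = -5.98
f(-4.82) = -159.22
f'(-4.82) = 95.62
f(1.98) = -1.94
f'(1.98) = -3.12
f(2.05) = -2.14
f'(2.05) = -2.69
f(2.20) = -2.47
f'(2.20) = -1.68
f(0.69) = 4.83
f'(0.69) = -5.71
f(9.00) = 467.00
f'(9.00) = 186.00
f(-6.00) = -298.00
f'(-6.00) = 141.00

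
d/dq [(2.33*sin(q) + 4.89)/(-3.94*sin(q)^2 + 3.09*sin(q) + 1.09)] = (9.1802*sin(q)^2 + 38.5332*sin(q) - 12.5704)*cos(q)/(15.5236*sin(q)^4 - 24.3492*sin(q)^3 + 0.9589*sin(q)^2 + 6.7362*sin(q) + 1.1881)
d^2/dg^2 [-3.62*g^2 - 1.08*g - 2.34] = -7.24000000000000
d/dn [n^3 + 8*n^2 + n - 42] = 3*n^2 + 16*n + 1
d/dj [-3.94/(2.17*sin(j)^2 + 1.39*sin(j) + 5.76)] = (17.0996*sin(j) + 5.4766)*cos(j)/(2.17*sin(j)^2 + 1.39*sin(j) + 5.76)^2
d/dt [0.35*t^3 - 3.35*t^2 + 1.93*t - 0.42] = 1.05*t^2 - 6.7*t + 1.93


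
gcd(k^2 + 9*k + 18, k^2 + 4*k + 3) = k + 3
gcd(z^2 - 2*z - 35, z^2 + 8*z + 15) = z + 5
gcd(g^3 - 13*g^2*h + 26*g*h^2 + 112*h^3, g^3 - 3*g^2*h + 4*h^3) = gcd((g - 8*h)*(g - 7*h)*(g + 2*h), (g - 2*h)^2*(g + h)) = 1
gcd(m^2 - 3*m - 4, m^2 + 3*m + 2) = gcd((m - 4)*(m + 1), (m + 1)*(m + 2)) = m + 1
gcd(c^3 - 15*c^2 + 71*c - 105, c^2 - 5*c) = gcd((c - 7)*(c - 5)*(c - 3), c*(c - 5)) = c - 5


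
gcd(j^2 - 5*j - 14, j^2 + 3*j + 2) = j + 2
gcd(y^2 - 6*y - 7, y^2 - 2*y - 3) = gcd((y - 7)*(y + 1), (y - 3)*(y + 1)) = y + 1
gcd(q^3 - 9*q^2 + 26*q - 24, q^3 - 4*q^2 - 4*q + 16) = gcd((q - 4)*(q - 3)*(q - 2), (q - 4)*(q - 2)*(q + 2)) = q^2 - 6*q + 8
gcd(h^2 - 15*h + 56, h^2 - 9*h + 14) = h - 7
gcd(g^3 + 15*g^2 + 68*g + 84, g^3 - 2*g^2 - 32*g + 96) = g + 6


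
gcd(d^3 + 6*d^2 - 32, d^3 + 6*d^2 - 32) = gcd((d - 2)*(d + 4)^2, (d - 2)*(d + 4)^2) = d^3 + 6*d^2 - 32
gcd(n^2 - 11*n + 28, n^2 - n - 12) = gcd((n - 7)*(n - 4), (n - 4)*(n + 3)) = n - 4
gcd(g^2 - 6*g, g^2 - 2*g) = g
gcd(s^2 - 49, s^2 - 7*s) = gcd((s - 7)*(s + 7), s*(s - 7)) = s - 7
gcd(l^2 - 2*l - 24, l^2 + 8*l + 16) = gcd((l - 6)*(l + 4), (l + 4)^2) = l + 4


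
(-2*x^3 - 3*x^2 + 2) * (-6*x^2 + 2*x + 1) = 12*x^5 + 14*x^4 - 8*x^3 - 15*x^2 + 4*x + 2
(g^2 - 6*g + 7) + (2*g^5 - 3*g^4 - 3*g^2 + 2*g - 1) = 2*g^5 - 3*g^4 - 2*g^2 - 4*g + 6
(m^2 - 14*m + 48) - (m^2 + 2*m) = 48 - 16*m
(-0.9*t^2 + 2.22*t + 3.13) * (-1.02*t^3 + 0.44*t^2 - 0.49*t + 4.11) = 0.918*t^5 - 2.6604*t^4 - 1.7748*t^3 - 3.4096*t^2 + 7.5905*t + 12.8643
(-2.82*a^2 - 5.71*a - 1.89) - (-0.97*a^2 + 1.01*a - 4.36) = -1.85*a^2 - 6.72*a + 2.47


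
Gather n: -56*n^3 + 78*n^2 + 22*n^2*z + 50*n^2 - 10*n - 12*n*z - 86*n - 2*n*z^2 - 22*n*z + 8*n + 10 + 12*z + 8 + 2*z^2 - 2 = -56*n^3 + n^2*(22*z + 128) + n*(-2*z^2 - 34*z - 88) + 2*z^2 + 12*z + 16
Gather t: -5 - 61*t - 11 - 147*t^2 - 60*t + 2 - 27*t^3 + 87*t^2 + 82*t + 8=-27*t^3 - 60*t^2 - 39*t - 6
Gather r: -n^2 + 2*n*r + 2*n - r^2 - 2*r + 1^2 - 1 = -n^2 + 2*n - r^2 + r*(2*n - 2)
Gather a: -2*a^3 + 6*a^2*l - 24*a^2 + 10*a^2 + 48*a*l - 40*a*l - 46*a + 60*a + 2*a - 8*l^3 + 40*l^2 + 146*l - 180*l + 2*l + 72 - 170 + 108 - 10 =-2*a^3 + a^2*(6*l - 14) + a*(8*l + 16) - 8*l^3 + 40*l^2 - 32*l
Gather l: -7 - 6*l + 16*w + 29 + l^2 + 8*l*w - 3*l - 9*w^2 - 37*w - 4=l^2 + l*(8*w - 9) - 9*w^2 - 21*w + 18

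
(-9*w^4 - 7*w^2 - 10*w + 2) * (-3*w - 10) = 27*w^5 + 90*w^4 + 21*w^3 + 100*w^2 + 94*w - 20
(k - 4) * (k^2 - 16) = k^3 - 4*k^2 - 16*k + 64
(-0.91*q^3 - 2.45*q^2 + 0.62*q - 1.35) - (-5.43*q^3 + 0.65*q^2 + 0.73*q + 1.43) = 4.52*q^3 - 3.1*q^2 - 0.11*q - 2.78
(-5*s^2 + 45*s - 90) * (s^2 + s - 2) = -5*s^4 + 40*s^3 - 35*s^2 - 180*s + 180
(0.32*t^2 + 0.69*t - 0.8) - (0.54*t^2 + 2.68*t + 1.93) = -0.22*t^2 - 1.99*t - 2.73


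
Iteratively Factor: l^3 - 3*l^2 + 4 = (l - 2)*(l^2 - l - 2) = (l - 2)^2*(l + 1)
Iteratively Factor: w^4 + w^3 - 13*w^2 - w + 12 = (w + 1)*(w^3 - 13*w + 12) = (w - 1)*(w + 1)*(w^2 + w - 12) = (w - 1)*(w + 1)*(w + 4)*(w - 3)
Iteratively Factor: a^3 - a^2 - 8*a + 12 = (a + 3)*(a^2 - 4*a + 4) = (a - 2)*(a + 3)*(a - 2)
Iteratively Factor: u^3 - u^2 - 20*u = (u + 4)*(u^2 - 5*u) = (u - 5)*(u + 4)*(u)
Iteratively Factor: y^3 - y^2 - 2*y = (y + 1)*(y^2 - 2*y) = y*(y + 1)*(y - 2)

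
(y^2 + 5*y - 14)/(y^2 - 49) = (y - 2)/(y - 7)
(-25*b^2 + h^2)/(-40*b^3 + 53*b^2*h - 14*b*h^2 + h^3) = (5*b + h)/(8*b^2 - 9*b*h + h^2)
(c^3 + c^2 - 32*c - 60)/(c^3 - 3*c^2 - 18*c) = (c^2 + 7*c + 10)/(c*(c + 3))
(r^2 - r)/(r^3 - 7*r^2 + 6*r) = 1/(r - 6)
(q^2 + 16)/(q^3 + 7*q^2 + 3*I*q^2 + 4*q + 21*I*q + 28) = (q - 4*I)/(q^2 + q*(7 - I) - 7*I)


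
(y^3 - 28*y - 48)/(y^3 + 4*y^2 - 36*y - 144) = (y + 2)/(y + 6)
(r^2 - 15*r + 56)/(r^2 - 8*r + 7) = (r - 8)/(r - 1)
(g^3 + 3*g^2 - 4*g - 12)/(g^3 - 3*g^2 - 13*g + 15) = (g^2 - 4)/(g^2 - 6*g + 5)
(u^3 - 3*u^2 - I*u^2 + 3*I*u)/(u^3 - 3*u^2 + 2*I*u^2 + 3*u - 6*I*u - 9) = u/(u + 3*I)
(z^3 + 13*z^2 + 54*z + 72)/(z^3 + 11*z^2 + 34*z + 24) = (z + 3)/(z + 1)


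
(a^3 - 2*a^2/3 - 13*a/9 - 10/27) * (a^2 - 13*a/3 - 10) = a^5 - 5*a^4 - 77*a^3/9 + 113*a^2/9 + 1300*a/81 + 100/27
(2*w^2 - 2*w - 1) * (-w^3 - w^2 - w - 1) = -2*w^5 + w^3 + w^2 + 3*w + 1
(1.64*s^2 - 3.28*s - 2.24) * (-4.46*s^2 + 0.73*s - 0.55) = -7.3144*s^4 + 15.826*s^3 + 6.694*s^2 + 0.1688*s + 1.232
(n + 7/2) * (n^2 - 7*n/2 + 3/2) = n^3 - 43*n/4 + 21/4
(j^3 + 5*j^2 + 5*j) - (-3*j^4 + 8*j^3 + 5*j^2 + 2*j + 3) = 3*j^4 - 7*j^3 + 3*j - 3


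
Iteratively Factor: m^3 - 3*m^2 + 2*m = (m - 2)*(m^2 - m) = m*(m - 2)*(m - 1)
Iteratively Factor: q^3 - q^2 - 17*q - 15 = (q + 3)*(q^2 - 4*q - 5) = (q + 1)*(q + 3)*(q - 5)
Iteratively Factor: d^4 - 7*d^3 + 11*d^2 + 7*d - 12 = (d - 3)*(d^3 - 4*d^2 - d + 4) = (d - 3)*(d + 1)*(d^2 - 5*d + 4) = (d - 4)*(d - 3)*(d + 1)*(d - 1)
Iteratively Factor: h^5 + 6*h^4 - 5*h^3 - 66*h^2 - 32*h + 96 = (h - 3)*(h^4 + 9*h^3 + 22*h^2 - 32) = (h - 3)*(h - 1)*(h^3 + 10*h^2 + 32*h + 32) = (h - 3)*(h - 1)*(h + 4)*(h^2 + 6*h + 8) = (h - 3)*(h - 1)*(h + 4)^2*(h + 2)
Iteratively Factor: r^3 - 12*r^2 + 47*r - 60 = (r - 3)*(r^2 - 9*r + 20) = (r - 4)*(r - 3)*(r - 5)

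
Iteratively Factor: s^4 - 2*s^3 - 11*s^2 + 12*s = (s + 3)*(s^3 - 5*s^2 + 4*s) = s*(s + 3)*(s^2 - 5*s + 4) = s*(s - 1)*(s + 3)*(s - 4)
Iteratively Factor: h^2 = (h)*(h)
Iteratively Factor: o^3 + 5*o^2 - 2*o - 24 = (o + 4)*(o^2 + o - 6) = (o + 3)*(o + 4)*(o - 2)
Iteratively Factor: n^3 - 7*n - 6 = (n + 1)*(n^2 - n - 6) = (n + 1)*(n + 2)*(n - 3)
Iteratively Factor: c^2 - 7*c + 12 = (c - 3)*(c - 4)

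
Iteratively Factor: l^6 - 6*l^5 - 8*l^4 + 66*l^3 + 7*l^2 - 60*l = (l - 5)*(l^5 - l^4 - 13*l^3 + l^2 + 12*l) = (l - 5)*(l + 3)*(l^4 - 4*l^3 - l^2 + 4*l) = l*(l - 5)*(l + 3)*(l^3 - 4*l^2 - l + 4) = l*(l - 5)*(l - 1)*(l + 3)*(l^2 - 3*l - 4) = l*(l - 5)*(l - 4)*(l - 1)*(l + 3)*(l + 1)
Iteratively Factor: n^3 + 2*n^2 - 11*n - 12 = (n - 3)*(n^2 + 5*n + 4) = (n - 3)*(n + 1)*(n + 4)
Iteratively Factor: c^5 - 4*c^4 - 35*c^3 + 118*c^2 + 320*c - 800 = (c + 4)*(c^4 - 8*c^3 - 3*c^2 + 130*c - 200) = (c - 5)*(c + 4)*(c^3 - 3*c^2 - 18*c + 40) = (c - 5)^2*(c + 4)*(c^2 + 2*c - 8) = (c - 5)^2*(c - 2)*(c + 4)*(c + 4)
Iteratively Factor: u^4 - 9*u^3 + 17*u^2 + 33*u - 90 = (u - 3)*(u^3 - 6*u^2 - u + 30) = (u - 5)*(u - 3)*(u^2 - u - 6) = (u - 5)*(u - 3)*(u + 2)*(u - 3)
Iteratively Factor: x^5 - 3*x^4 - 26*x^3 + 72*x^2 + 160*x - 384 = (x - 4)*(x^4 + x^3 - 22*x^2 - 16*x + 96) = (x - 4)*(x + 3)*(x^3 - 2*x^2 - 16*x + 32) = (x - 4)^2*(x + 3)*(x^2 + 2*x - 8) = (x - 4)^2*(x - 2)*(x + 3)*(x + 4)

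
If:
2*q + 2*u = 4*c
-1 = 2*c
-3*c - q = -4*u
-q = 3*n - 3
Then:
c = -1/2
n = 7/6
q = -1/2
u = -1/2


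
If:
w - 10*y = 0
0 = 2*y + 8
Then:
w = -40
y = -4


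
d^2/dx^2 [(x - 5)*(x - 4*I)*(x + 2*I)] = 6*x - 10 - 4*I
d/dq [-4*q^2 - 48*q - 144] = -8*q - 48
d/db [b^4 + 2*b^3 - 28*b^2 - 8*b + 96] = 4*b^3 + 6*b^2 - 56*b - 8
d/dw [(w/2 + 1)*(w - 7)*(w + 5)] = 3*w^2/2 - 39/2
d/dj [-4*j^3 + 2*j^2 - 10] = 4*j*(1 - 3*j)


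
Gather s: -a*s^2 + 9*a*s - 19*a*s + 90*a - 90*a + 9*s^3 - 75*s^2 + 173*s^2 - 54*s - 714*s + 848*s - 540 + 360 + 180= 9*s^3 + s^2*(98 - a) + s*(80 - 10*a)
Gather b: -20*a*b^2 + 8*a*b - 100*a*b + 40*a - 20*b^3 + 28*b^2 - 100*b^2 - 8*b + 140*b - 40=40*a - 20*b^3 + b^2*(-20*a - 72) + b*(132 - 92*a) - 40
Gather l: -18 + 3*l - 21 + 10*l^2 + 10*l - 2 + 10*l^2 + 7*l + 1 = 20*l^2 + 20*l - 40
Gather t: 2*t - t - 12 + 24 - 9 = t + 3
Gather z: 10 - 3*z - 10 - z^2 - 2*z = -z^2 - 5*z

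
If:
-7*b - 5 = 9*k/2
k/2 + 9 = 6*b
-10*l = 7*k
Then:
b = 76/61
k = -186/61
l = 651/305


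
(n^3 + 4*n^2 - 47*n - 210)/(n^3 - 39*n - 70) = (n + 6)/(n + 2)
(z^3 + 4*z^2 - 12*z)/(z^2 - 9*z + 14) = z*(z + 6)/(z - 7)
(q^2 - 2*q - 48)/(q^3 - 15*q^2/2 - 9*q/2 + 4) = 2*(q + 6)/(2*q^2 + q - 1)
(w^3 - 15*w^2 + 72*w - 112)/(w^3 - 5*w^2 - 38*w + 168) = (w - 4)/(w + 6)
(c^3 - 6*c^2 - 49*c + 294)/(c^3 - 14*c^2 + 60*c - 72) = (c^2 - 49)/(c^2 - 8*c + 12)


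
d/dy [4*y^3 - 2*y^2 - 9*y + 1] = 12*y^2 - 4*y - 9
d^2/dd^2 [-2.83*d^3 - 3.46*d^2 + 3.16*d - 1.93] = -16.98*d - 6.92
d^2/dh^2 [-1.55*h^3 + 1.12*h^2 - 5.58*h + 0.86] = 2.24 - 9.3*h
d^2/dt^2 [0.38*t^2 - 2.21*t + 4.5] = 0.760000000000000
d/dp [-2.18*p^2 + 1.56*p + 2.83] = 1.56 - 4.36*p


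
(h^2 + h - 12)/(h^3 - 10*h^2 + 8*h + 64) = (h^2 + h - 12)/(h^3 - 10*h^2 + 8*h + 64)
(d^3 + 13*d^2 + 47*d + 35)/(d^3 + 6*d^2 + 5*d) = (d + 7)/d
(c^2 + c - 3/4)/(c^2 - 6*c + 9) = (c^2 + c - 3/4)/(c^2 - 6*c + 9)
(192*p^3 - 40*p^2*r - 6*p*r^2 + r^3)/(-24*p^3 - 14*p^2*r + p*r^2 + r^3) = (-48*p^2 - 2*p*r + r^2)/(6*p^2 + 5*p*r + r^2)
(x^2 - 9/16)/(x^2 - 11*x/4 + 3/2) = (x + 3/4)/(x - 2)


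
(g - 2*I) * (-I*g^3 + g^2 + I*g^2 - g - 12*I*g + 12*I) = -I*g^4 - g^3 + I*g^3 + g^2 - 14*I*g^2 - 24*g + 14*I*g + 24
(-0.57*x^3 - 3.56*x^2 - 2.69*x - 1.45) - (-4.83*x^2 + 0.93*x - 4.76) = -0.57*x^3 + 1.27*x^2 - 3.62*x + 3.31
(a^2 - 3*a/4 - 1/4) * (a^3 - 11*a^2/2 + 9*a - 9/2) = a^5 - 25*a^4/4 + 103*a^3/8 - 79*a^2/8 + 9*a/8 + 9/8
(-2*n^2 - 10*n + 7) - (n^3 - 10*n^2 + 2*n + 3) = -n^3 + 8*n^2 - 12*n + 4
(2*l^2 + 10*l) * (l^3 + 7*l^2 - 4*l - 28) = 2*l^5 + 24*l^4 + 62*l^3 - 96*l^2 - 280*l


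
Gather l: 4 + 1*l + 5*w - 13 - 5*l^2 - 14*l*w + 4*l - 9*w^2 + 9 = -5*l^2 + l*(5 - 14*w) - 9*w^2 + 5*w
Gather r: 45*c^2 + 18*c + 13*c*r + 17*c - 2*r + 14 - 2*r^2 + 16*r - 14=45*c^2 + 35*c - 2*r^2 + r*(13*c + 14)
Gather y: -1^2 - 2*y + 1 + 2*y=0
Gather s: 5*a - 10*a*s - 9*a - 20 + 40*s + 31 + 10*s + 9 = -4*a + s*(50 - 10*a) + 20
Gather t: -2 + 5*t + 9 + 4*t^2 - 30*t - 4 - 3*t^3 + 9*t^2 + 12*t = -3*t^3 + 13*t^2 - 13*t + 3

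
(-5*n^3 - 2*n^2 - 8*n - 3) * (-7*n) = 35*n^4 + 14*n^3 + 56*n^2 + 21*n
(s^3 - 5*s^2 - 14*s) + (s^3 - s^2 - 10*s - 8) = 2*s^3 - 6*s^2 - 24*s - 8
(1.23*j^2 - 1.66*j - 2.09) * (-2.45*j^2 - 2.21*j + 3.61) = -3.0135*j^4 + 1.3487*j^3 + 13.2294*j^2 - 1.3737*j - 7.5449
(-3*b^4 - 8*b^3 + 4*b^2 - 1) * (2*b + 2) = -6*b^5 - 22*b^4 - 8*b^3 + 8*b^2 - 2*b - 2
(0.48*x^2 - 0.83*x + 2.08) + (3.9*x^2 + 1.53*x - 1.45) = 4.38*x^2 + 0.7*x + 0.63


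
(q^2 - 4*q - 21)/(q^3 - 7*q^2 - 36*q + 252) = (q + 3)/(q^2 - 36)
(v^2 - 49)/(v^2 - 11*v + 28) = (v + 7)/(v - 4)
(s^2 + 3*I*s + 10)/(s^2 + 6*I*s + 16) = (s + 5*I)/(s + 8*I)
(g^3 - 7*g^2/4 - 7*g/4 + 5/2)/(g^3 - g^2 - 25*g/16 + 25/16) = 4*(g - 2)/(4*g - 5)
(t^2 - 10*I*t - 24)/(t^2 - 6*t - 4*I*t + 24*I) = (t - 6*I)/(t - 6)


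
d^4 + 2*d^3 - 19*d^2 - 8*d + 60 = (d - 3)*(d - 2)*(d + 2)*(d + 5)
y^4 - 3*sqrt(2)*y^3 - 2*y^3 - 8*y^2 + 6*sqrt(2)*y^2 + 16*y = y*(y - 2)*(y - 4*sqrt(2))*(y + sqrt(2))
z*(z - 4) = z^2 - 4*z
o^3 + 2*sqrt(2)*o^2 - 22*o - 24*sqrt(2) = (o - 3*sqrt(2))*(o + sqrt(2))*(o + 4*sqrt(2))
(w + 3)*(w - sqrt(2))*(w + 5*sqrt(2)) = w^3 + 3*w^2 + 4*sqrt(2)*w^2 - 10*w + 12*sqrt(2)*w - 30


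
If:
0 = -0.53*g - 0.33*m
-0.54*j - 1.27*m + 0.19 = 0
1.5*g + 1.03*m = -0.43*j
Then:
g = -0.10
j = -0.04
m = 0.17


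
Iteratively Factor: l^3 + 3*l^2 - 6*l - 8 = (l + 4)*(l^2 - l - 2) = (l - 2)*(l + 4)*(l + 1)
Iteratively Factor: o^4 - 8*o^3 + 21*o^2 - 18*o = (o)*(o^3 - 8*o^2 + 21*o - 18) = o*(o - 3)*(o^2 - 5*o + 6) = o*(o - 3)^2*(o - 2)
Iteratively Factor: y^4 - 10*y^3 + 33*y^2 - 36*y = (y)*(y^3 - 10*y^2 + 33*y - 36) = y*(y - 3)*(y^2 - 7*y + 12) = y*(y - 4)*(y - 3)*(y - 3)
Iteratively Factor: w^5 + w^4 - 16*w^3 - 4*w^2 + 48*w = (w - 2)*(w^4 + 3*w^3 - 10*w^2 - 24*w) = (w - 2)*(w + 2)*(w^3 + w^2 - 12*w) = (w - 2)*(w + 2)*(w + 4)*(w^2 - 3*w) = (w - 3)*(w - 2)*(w + 2)*(w + 4)*(w)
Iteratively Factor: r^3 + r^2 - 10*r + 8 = (r - 2)*(r^2 + 3*r - 4) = (r - 2)*(r + 4)*(r - 1)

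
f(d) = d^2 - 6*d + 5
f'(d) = 2*d - 6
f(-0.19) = 6.18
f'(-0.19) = -6.38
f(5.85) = 4.12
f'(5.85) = 5.70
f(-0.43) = 7.76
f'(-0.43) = -6.86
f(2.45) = -3.70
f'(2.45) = -1.10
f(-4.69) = 55.14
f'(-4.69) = -15.38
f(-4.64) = 54.37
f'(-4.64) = -15.28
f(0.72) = 1.20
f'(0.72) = -4.56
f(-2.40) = 25.16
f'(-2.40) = -10.80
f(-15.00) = 320.00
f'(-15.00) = -36.00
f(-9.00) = 140.00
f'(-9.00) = -24.00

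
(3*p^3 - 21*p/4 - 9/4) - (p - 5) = 3*p^3 - 25*p/4 + 11/4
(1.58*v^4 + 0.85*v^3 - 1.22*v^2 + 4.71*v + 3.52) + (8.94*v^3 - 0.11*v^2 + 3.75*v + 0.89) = 1.58*v^4 + 9.79*v^3 - 1.33*v^2 + 8.46*v + 4.41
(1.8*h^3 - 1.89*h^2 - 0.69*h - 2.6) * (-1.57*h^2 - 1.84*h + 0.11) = -2.826*h^5 - 0.3447*h^4 + 4.7589*h^3 + 5.1437*h^2 + 4.7081*h - 0.286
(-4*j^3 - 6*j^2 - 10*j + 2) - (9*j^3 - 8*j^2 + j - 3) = -13*j^3 + 2*j^2 - 11*j + 5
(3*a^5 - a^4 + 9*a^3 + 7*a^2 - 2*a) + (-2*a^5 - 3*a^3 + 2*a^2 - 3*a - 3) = a^5 - a^4 + 6*a^3 + 9*a^2 - 5*a - 3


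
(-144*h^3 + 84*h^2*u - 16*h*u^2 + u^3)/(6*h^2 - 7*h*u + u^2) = (24*h^2 - 10*h*u + u^2)/(-h + u)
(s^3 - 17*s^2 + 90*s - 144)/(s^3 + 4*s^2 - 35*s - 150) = (s^2 - 11*s + 24)/(s^2 + 10*s + 25)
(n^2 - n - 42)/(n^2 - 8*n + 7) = (n + 6)/(n - 1)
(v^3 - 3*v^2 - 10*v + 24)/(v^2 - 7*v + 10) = (v^2 - v - 12)/(v - 5)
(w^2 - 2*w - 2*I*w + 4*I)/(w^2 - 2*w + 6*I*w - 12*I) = (w - 2*I)/(w + 6*I)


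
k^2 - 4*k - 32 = (k - 8)*(k + 4)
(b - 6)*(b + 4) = b^2 - 2*b - 24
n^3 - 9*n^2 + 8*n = n*(n - 8)*(n - 1)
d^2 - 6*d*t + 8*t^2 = (d - 4*t)*(d - 2*t)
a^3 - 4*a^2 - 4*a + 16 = (a - 4)*(a - 2)*(a + 2)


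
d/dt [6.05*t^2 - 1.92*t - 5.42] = 12.1*t - 1.92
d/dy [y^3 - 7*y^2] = y*(3*y - 14)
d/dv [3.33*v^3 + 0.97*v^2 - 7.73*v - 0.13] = 9.99*v^2 + 1.94*v - 7.73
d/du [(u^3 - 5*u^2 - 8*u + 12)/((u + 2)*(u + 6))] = (u^2 + 12*u - 48)/(u^2 + 12*u + 36)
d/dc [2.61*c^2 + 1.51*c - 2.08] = 5.22*c + 1.51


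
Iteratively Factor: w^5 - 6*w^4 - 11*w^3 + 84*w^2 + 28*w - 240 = (w + 2)*(w^4 - 8*w^3 + 5*w^2 + 74*w - 120) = (w - 4)*(w + 2)*(w^3 - 4*w^2 - 11*w + 30) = (w - 4)*(w - 2)*(w + 2)*(w^2 - 2*w - 15) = (w - 4)*(w - 2)*(w + 2)*(w + 3)*(w - 5)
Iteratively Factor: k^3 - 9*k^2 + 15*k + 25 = (k + 1)*(k^2 - 10*k + 25) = (k - 5)*(k + 1)*(k - 5)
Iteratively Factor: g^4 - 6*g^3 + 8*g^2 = (g)*(g^3 - 6*g^2 + 8*g) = g*(g - 2)*(g^2 - 4*g) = g*(g - 4)*(g - 2)*(g)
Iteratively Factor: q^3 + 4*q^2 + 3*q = (q + 3)*(q^2 + q) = (q + 1)*(q + 3)*(q)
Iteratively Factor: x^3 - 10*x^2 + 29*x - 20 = (x - 5)*(x^2 - 5*x + 4) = (x - 5)*(x - 1)*(x - 4)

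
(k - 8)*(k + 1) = k^2 - 7*k - 8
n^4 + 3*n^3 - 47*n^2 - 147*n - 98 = (n - 7)*(n + 1)*(n + 2)*(n + 7)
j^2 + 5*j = j*(j + 5)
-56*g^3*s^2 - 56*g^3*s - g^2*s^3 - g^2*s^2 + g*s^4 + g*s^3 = s*(-8*g + s)*(7*g + s)*(g*s + g)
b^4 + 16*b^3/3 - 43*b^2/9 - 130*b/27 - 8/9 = (b - 4/3)*(b + 1/3)^2*(b + 6)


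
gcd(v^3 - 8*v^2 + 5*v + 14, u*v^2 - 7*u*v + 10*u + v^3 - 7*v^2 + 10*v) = v - 2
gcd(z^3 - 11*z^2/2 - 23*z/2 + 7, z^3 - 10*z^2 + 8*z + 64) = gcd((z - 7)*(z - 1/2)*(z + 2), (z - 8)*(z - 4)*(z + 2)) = z + 2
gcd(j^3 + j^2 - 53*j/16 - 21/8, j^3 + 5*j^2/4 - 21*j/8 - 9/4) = j^2 + 11*j/4 + 3/2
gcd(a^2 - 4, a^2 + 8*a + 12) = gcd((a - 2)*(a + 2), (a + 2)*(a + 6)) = a + 2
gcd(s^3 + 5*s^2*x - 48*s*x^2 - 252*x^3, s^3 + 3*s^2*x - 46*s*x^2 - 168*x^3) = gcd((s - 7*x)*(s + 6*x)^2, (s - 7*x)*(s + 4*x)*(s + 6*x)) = -s^2 + s*x + 42*x^2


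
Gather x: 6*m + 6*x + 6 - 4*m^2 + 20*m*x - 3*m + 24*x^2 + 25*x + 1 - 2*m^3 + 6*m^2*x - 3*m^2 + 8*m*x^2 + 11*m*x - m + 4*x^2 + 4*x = -2*m^3 - 7*m^2 + 2*m + x^2*(8*m + 28) + x*(6*m^2 + 31*m + 35) + 7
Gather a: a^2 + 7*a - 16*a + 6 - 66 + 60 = a^2 - 9*a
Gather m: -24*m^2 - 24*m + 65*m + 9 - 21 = -24*m^2 + 41*m - 12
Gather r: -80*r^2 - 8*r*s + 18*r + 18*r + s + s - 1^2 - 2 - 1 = -80*r^2 + r*(36 - 8*s) + 2*s - 4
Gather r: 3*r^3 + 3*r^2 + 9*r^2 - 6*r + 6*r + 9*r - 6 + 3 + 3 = 3*r^3 + 12*r^2 + 9*r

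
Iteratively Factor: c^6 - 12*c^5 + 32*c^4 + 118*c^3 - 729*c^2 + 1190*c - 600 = (c - 5)*(c^5 - 7*c^4 - 3*c^3 + 103*c^2 - 214*c + 120) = (c - 5)*(c - 2)*(c^4 - 5*c^3 - 13*c^2 + 77*c - 60) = (c - 5)*(c - 2)*(c + 4)*(c^3 - 9*c^2 + 23*c - 15) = (c - 5)^2*(c - 2)*(c + 4)*(c^2 - 4*c + 3) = (c - 5)^2*(c - 2)*(c - 1)*(c + 4)*(c - 3)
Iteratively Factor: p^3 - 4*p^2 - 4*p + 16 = (p - 2)*(p^2 - 2*p - 8) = (p - 4)*(p - 2)*(p + 2)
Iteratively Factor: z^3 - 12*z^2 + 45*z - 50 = (z - 5)*(z^2 - 7*z + 10) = (z - 5)*(z - 2)*(z - 5)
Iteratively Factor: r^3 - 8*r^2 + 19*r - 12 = (r - 4)*(r^2 - 4*r + 3) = (r - 4)*(r - 3)*(r - 1)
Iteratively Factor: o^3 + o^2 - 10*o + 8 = (o - 1)*(o^2 + 2*o - 8) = (o - 2)*(o - 1)*(o + 4)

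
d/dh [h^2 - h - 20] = 2*h - 1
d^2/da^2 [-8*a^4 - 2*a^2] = -96*a^2 - 4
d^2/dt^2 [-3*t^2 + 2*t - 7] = -6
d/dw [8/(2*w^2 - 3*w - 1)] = 8*(3 - 4*w)/(-2*w^2 + 3*w + 1)^2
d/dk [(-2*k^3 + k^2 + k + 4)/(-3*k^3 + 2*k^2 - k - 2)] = (-k^4 + 10*k^3 + 45*k^2 - 20*k + 2)/(9*k^6 - 12*k^5 + 10*k^4 + 8*k^3 - 7*k^2 + 4*k + 4)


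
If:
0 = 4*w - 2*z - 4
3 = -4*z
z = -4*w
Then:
No Solution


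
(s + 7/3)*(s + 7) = s^2 + 28*s/3 + 49/3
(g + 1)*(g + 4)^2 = g^3 + 9*g^2 + 24*g + 16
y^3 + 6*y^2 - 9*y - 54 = (y - 3)*(y + 3)*(y + 6)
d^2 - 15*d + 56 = (d - 8)*(d - 7)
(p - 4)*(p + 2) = p^2 - 2*p - 8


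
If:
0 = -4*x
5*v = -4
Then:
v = -4/5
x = 0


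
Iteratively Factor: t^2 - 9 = (t - 3)*(t + 3)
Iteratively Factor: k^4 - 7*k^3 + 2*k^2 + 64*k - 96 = (k - 2)*(k^3 - 5*k^2 - 8*k + 48) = (k - 4)*(k - 2)*(k^2 - k - 12) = (k - 4)^2*(k - 2)*(k + 3)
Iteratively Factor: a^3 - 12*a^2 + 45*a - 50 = (a - 5)*(a^2 - 7*a + 10) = (a - 5)*(a - 2)*(a - 5)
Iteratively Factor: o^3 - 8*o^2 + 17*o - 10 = (o - 5)*(o^2 - 3*o + 2) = (o - 5)*(o - 1)*(o - 2)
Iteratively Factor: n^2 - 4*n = (n - 4)*(n)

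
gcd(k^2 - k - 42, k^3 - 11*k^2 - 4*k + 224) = k - 7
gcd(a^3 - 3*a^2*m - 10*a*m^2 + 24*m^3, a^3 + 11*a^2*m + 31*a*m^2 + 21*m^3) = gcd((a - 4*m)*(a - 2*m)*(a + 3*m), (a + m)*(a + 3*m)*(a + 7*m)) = a + 3*m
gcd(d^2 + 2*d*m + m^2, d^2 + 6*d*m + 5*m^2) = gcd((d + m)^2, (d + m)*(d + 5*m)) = d + m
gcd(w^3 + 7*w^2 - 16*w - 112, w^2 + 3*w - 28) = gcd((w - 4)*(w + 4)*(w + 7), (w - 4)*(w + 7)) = w^2 + 3*w - 28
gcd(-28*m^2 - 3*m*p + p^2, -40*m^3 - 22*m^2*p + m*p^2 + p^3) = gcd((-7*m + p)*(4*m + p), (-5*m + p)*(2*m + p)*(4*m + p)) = 4*m + p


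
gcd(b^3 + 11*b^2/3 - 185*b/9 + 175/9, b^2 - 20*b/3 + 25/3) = b - 5/3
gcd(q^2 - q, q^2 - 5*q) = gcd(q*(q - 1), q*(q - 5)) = q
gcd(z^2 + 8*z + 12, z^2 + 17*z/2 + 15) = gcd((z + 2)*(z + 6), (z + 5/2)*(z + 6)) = z + 6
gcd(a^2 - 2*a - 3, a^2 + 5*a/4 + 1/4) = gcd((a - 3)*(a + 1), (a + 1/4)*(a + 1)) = a + 1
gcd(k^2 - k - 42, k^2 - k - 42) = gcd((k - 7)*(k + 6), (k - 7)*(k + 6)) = k^2 - k - 42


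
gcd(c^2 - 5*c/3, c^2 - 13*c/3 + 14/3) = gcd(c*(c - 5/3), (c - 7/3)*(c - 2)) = 1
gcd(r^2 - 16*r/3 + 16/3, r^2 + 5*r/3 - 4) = r - 4/3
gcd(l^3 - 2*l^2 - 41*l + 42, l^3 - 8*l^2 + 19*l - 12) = l - 1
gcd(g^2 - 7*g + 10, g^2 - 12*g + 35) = g - 5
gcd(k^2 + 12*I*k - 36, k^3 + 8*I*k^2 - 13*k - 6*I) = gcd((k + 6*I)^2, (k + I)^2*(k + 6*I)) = k + 6*I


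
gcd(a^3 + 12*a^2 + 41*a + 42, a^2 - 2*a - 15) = a + 3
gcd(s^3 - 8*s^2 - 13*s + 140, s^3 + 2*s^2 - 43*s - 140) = s^2 - 3*s - 28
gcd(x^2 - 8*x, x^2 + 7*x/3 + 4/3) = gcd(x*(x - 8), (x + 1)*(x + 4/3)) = 1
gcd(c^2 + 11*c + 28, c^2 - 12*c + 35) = 1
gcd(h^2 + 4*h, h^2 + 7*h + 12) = h + 4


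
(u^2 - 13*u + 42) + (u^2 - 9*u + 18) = 2*u^2 - 22*u + 60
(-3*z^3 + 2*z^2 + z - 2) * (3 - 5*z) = 15*z^4 - 19*z^3 + z^2 + 13*z - 6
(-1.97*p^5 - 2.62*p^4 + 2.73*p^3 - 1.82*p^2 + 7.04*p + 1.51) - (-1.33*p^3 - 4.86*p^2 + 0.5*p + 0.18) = -1.97*p^5 - 2.62*p^4 + 4.06*p^3 + 3.04*p^2 + 6.54*p + 1.33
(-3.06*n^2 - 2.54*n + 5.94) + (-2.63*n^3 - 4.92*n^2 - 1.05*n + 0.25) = -2.63*n^3 - 7.98*n^2 - 3.59*n + 6.19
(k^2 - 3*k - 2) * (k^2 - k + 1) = k^4 - 4*k^3 + 2*k^2 - k - 2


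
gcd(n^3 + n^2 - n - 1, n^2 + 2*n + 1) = n^2 + 2*n + 1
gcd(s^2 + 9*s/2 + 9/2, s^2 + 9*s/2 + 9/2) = s^2 + 9*s/2 + 9/2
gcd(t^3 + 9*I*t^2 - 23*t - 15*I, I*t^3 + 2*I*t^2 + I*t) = 1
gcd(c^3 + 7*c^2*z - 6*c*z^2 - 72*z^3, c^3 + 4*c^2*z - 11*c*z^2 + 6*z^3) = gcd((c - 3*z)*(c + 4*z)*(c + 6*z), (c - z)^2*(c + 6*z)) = c + 6*z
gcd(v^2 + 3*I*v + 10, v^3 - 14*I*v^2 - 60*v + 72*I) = v - 2*I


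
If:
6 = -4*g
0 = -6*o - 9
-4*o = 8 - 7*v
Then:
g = -3/2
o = -3/2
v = 2/7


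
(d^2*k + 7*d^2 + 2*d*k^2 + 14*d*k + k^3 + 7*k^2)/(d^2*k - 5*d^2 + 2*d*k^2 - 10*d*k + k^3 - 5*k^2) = (k + 7)/(k - 5)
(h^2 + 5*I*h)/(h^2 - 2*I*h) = (h + 5*I)/(h - 2*I)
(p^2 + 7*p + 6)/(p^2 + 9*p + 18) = (p + 1)/(p + 3)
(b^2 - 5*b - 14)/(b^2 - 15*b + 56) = (b + 2)/(b - 8)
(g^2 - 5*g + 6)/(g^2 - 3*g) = (g - 2)/g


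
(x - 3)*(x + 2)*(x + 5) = x^3 + 4*x^2 - 11*x - 30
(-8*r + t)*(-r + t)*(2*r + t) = 16*r^3 - 10*r^2*t - 7*r*t^2 + t^3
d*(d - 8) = d^2 - 8*d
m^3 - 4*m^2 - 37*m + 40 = (m - 8)*(m - 1)*(m + 5)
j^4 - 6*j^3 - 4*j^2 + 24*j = j*(j - 6)*(j - 2)*(j + 2)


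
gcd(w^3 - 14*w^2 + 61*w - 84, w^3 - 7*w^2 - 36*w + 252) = w - 7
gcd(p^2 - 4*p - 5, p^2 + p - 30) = p - 5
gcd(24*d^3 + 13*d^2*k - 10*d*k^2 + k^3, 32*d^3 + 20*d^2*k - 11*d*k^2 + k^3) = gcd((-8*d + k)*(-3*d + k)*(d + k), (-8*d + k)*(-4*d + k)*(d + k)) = 8*d^2 + 7*d*k - k^2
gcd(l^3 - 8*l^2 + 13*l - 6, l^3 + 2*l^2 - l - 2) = l - 1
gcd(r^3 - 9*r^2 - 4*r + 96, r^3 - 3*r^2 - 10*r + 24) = r^2 - r - 12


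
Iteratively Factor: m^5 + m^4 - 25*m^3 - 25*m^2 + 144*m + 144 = (m + 1)*(m^4 - 25*m^2 + 144) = (m + 1)*(m + 3)*(m^3 - 3*m^2 - 16*m + 48) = (m + 1)*(m + 3)*(m + 4)*(m^2 - 7*m + 12) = (m - 4)*(m + 1)*(m + 3)*(m + 4)*(m - 3)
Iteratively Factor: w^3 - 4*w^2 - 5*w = (w - 5)*(w^2 + w) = w*(w - 5)*(w + 1)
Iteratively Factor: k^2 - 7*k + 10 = (k - 5)*(k - 2)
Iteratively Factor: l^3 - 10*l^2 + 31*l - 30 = (l - 5)*(l^2 - 5*l + 6) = (l - 5)*(l - 3)*(l - 2)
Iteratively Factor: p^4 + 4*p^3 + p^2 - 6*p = (p + 2)*(p^3 + 2*p^2 - 3*p) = (p - 1)*(p + 2)*(p^2 + 3*p) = (p - 1)*(p + 2)*(p + 3)*(p)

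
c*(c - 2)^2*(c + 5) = c^4 + c^3 - 16*c^2 + 20*c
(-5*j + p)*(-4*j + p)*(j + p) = 20*j^3 + 11*j^2*p - 8*j*p^2 + p^3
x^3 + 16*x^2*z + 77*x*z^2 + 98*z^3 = (x + 2*z)*(x + 7*z)^2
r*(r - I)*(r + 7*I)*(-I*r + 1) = -I*r^4 + 7*r^3 - I*r^2 + 7*r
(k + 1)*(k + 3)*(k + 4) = k^3 + 8*k^2 + 19*k + 12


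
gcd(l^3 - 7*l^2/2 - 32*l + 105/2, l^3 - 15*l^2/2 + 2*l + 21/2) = l^2 - 17*l/2 + 21/2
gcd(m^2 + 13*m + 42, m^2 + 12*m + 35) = m + 7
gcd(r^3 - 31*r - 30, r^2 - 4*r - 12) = r - 6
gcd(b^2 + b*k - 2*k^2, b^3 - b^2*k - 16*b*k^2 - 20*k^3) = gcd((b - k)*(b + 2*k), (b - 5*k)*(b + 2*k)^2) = b + 2*k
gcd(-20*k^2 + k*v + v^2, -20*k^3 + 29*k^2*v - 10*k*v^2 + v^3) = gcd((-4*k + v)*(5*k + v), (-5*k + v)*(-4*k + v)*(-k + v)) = -4*k + v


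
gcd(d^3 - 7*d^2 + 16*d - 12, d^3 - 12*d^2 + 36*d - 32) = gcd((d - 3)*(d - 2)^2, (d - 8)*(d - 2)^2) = d^2 - 4*d + 4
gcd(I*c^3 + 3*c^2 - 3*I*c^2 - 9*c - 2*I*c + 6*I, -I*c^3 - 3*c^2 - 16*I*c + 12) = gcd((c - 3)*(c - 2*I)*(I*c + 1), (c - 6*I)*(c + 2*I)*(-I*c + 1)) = 1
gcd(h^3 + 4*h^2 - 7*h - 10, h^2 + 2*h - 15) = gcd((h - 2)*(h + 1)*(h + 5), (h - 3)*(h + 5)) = h + 5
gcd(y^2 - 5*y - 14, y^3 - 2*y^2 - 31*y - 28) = y - 7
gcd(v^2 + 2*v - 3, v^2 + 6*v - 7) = v - 1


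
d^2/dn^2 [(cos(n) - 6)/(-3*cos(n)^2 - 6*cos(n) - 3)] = (47*cos(n)/4 - 14*cos(2*n) + cos(3*n)/4 + 26)/(3*(cos(n) + 1)^4)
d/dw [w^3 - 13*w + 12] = 3*w^2 - 13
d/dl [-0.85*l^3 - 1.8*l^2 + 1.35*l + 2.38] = -2.55*l^2 - 3.6*l + 1.35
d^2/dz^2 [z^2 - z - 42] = 2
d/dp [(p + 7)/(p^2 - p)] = (-p^2 - 14*p + 7)/(p^2*(p^2 - 2*p + 1))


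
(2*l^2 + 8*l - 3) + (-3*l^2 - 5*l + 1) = -l^2 + 3*l - 2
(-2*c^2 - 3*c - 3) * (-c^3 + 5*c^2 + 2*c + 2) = 2*c^5 - 7*c^4 - 16*c^3 - 25*c^2 - 12*c - 6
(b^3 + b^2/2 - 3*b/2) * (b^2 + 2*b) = b^5 + 5*b^4/2 - b^3/2 - 3*b^2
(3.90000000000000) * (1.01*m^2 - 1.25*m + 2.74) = 3.939*m^2 - 4.875*m + 10.686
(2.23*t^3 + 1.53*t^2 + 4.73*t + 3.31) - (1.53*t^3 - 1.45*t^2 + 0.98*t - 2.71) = 0.7*t^3 + 2.98*t^2 + 3.75*t + 6.02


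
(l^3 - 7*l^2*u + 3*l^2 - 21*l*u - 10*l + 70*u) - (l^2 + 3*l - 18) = l^3 - 7*l^2*u + 2*l^2 - 21*l*u - 13*l + 70*u + 18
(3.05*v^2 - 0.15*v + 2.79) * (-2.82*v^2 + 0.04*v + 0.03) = -8.601*v^4 + 0.545*v^3 - 7.7823*v^2 + 0.1071*v + 0.0837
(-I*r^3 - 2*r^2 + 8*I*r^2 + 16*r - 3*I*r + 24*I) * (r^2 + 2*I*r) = -I*r^5 + 8*I*r^4 - 7*I*r^3 + 6*r^2 + 56*I*r^2 - 48*r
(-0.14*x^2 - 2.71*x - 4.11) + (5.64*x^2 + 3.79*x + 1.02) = 5.5*x^2 + 1.08*x - 3.09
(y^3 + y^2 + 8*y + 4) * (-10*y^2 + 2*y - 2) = -10*y^5 - 8*y^4 - 80*y^3 - 26*y^2 - 8*y - 8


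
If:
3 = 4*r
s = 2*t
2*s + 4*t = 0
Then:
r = 3/4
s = 0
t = 0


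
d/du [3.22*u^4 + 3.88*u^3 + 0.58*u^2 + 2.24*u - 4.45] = 12.88*u^3 + 11.64*u^2 + 1.16*u + 2.24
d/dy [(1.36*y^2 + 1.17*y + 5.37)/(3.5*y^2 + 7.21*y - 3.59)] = (5.7106*y^2 - 47.3548*y - 42.918)/(12.25*y^4 + 50.47*y^3 + 26.8541*y^2 - 51.7678*y + 12.8881)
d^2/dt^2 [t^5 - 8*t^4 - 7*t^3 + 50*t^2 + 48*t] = 20*t^3 - 96*t^2 - 42*t + 100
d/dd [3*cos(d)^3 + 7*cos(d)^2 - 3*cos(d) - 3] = (-9*cos(d)^2 - 14*cos(d) + 3)*sin(d)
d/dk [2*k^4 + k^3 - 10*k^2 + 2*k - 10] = 8*k^3 + 3*k^2 - 20*k + 2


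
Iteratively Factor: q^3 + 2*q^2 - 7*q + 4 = (q - 1)*(q^2 + 3*q - 4) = (q - 1)^2*(q + 4)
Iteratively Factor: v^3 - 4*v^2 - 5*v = (v - 5)*(v^2 + v) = (v - 5)*(v + 1)*(v)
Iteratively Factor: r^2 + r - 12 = (r + 4)*(r - 3)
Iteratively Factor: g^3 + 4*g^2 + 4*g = (g + 2)*(g^2 + 2*g) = (g + 2)^2*(g)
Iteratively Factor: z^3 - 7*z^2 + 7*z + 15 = (z - 5)*(z^2 - 2*z - 3) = (z - 5)*(z - 3)*(z + 1)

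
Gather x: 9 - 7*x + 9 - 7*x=18 - 14*x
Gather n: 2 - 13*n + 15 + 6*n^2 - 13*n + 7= 6*n^2 - 26*n + 24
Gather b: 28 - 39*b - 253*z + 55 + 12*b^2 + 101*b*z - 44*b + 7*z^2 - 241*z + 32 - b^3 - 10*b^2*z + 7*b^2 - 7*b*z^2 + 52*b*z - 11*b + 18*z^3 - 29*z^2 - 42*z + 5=-b^3 + b^2*(19 - 10*z) + b*(-7*z^2 + 153*z - 94) + 18*z^3 - 22*z^2 - 536*z + 120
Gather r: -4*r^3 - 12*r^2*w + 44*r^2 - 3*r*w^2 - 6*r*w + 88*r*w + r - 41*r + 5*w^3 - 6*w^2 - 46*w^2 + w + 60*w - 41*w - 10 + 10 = -4*r^3 + r^2*(44 - 12*w) + r*(-3*w^2 + 82*w - 40) + 5*w^3 - 52*w^2 + 20*w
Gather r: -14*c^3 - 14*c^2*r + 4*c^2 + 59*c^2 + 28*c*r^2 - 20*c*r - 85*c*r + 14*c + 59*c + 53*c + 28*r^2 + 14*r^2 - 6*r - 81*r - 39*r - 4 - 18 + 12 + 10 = -14*c^3 + 63*c^2 + 126*c + r^2*(28*c + 42) + r*(-14*c^2 - 105*c - 126)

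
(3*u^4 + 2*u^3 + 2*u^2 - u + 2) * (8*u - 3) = 24*u^5 + 7*u^4 + 10*u^3 - 14*u^2 + 19*u - 6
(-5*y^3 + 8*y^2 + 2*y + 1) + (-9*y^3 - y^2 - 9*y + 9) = -14*y^3 + 7*y^2 - 7*y + 10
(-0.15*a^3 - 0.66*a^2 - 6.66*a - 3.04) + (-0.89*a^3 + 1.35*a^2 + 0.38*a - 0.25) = -1.04*a^3 + 0.69*a^2 - 6.28*a - 3.29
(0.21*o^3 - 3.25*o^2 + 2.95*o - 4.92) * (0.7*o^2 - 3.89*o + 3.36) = 0.147*o^5 - 3.0919*o^4 + 15.4131*o^3 - 25.8395*o^2 + 29.0508*o - 16.5312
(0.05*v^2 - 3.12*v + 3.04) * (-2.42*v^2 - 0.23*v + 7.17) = -0.121*v^4 + 7.5389*v^3 - 6.2807*v^2 - 23.0696*v + 21.7968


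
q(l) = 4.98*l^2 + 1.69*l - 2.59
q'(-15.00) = -147.71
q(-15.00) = 1092.56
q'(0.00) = 1.69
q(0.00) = -2.59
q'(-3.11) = -29.29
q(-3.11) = 40.32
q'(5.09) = 52.39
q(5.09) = 135.03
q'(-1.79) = -16.14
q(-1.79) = 10.34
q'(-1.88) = -17.03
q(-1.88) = 11.83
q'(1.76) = 19.22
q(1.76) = 15.81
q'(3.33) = 34.86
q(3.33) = 58.26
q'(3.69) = 38.44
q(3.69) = 71.45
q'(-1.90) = -17.23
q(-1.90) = 12.18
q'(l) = 9.96*l + 1.69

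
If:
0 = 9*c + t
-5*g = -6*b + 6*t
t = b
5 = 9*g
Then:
No Solution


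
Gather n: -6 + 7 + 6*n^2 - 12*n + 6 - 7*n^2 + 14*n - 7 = -n^2 + 2*n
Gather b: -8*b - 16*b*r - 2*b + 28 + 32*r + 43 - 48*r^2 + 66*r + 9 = b*(-16*r - 10) - 48*r^2 + 98*r + 80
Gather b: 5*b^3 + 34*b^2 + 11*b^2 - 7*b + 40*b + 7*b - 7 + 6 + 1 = 5*b^3 + 45*b^2 + 40*b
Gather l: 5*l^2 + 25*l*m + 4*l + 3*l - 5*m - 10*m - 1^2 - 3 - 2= 5*l^2 + l*(25*m + 7) - 15*m - 6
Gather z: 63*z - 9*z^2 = -9*z^2 + 63*z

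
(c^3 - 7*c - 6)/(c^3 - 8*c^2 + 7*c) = (c^3 - 7*c - 6)/(c*(c^2 - 8*c + 7))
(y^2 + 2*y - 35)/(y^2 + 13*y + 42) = (y - 5)/(y + 6)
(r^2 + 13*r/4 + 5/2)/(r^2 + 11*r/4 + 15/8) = 2*(r + 2)/(2*r + 3)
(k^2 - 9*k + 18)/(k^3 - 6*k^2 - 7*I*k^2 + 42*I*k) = (k - 3)/(k*(k - 7*I))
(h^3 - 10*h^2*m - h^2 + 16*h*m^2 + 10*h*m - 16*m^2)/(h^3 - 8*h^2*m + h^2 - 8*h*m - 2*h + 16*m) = (h - 2*m)/(h + 2)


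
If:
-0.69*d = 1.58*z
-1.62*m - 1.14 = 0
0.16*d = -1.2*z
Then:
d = 0.00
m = -0.70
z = 0.00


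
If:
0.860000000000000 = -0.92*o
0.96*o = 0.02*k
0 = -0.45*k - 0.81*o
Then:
No Solution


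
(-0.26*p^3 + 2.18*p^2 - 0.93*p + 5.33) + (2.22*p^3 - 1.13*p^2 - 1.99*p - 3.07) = 1.96*p^3 + 1.05*p^2 - 2.92*p + 2.26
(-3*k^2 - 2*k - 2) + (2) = -3*k^2 - 2*k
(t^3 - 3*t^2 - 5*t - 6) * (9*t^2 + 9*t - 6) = 9*t^5 - 18*t^4 - 78*t^3 - 81*t^2 - 24*t + 36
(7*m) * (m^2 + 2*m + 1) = 7*m^3 + 14*m^2 + 7*m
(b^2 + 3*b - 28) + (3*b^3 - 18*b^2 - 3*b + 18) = 3*b^3 - 17*b^2 - 10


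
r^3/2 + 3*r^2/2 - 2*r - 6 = (r/2 + 1)*(r - 2)*(r + 3)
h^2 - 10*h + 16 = (h - 8)*(h - 2)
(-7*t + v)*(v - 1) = -7*t*v + 7*t + v^2 - v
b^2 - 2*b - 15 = (b - 5)*(b + 3)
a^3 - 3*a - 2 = (a - 2)*(a + 1)^2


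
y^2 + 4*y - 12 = (y - 2)*(y + 6)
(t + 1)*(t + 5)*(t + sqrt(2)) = t^3 + sqrt(2)*t^2 + 6*t^2 + 5*t + 6*sqrt(2)*t + 5*sqrt(2)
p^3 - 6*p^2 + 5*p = p*(p - 5)*(p - 1)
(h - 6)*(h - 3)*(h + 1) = h^3 - 8*h^2 + 9*h + 18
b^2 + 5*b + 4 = (b + 1)*(b + 4)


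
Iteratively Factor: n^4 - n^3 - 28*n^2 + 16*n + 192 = (n - 4)*(n^3 + 3*n^2 - 16*n - 48) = (n - 4)^2*(n^2 + 7*n + 12) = (n - 4)^2*(n + 4)*(n + 3)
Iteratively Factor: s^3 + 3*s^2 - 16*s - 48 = (s + 3)*(s^2 - 16) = (s - 4)*(s + 3)*(s + 4)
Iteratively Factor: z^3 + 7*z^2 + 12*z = (z)*(z^2 + 7*z + 12) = z*(z + 4)*(z + 3)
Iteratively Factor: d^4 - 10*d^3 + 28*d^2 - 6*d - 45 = (d - 3)*(d^3 - 7*d^2 + 7*d + 15) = (d - 3)*(d + 1)*(d^2 - 8*d + 15) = (d - 3)^2*(d + 1)*(d - 5)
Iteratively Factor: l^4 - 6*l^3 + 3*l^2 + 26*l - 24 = (l - 4)*(l^3 - 2*l^2 - 5*l + 6) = (l - 4)*(l - 3)*(l^2 + l - 2) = (l - 4)*(l - 3)*(l + 2)*(l - 1)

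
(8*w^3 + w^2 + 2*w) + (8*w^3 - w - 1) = 16*w^3 + w^2 + w - 1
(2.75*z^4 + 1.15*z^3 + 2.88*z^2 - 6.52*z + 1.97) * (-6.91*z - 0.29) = -19.0025*z^5 - 8.744*z^4 - 20.2343*z^3 + 44.218*z^2 - 11.7219*z - 0.5713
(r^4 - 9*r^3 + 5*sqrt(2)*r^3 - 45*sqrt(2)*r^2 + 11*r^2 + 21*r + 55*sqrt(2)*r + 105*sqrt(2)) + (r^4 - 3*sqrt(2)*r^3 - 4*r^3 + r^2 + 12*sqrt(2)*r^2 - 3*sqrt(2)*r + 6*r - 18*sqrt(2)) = 2*r^4 - 13*r^3 + 2*sqrt(2)*r^3 - 33*sqrt(2)*r^2 + 12*r^2 + 27*r + 52*sqrt(2)*r + 87*sqrt(2)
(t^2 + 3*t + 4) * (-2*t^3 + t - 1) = -2*t^5 - 6*t^4 - 7*t^3 + 2*t^2 + t - 4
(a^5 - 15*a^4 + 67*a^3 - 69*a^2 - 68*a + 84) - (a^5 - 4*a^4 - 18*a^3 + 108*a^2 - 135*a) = -11*a^4 + 85*a^3 - 177*a^2 + 67*a + 84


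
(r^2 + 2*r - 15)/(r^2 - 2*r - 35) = (r - 3)/(r - 7)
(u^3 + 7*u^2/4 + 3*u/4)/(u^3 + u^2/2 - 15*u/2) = (4*u^2 + 7*u + 3)/(2*(2*u^2 + u - 15))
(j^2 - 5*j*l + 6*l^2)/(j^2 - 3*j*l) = (j - 2*l)/j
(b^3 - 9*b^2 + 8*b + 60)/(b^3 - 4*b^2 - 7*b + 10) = (b - 6)/(b - 1)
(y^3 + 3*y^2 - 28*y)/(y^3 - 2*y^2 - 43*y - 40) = y*(-y^2 - 3*y + 28)/(-y^3 + 2*y^2 + 43*y + 40)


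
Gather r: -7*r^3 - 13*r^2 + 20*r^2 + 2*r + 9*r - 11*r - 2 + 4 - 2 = -7*r^3 + 7*r^2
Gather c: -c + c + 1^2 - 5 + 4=0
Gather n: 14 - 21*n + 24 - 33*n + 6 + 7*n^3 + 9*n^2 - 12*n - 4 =7*n^3 + 9*n^2 - 66*n + 40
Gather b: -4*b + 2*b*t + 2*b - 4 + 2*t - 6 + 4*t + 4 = b*(2*t - 2) + 6*t - 6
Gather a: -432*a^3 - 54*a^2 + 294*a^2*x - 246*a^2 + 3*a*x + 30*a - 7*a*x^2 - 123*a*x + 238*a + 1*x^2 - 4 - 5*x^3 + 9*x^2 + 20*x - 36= -432*a^3 + a^2*(294*x - 300) + a*(-7*x^2 - 120*x + 268) - 5*x^3 + 10*x^2 + 20*x - 40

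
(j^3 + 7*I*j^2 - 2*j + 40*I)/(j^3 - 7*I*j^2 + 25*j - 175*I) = (j^2 + 2*I*j + 8)/(j^2 - 12*I*j - 35)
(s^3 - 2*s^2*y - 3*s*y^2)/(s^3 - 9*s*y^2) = (s + y)/(s + 3*y)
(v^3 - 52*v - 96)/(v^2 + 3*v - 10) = (v^3 - 52*v - 96)/(v^2 + 3*v - 10)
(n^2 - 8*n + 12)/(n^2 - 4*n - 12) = (n - 2)/(n + 2)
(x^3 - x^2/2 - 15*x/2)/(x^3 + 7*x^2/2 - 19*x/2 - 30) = x/(x + 4)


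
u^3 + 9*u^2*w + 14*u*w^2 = u*(u + 2*w)*(u + 7*w)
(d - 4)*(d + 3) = d^2 - d - 12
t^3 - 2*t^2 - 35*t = t*(t - 7)*(t + 5)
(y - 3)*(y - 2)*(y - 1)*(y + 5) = y^4 - y^3 - 19*y^2 + 49*y - 30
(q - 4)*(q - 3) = q^2 - 7*q + 12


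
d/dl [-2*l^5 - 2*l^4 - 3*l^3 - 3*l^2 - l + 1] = -10*l^4 - 8*l^3 - 9*l^2 - 6*l - 1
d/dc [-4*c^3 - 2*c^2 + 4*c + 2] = -12*c^2 - 4*c + 4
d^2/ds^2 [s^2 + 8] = 2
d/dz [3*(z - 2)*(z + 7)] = 6*z + 15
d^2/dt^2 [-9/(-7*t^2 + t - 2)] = 18*(-49*t^2 + 7*t + (14*t - 1)^2 - 14)/(7*t^2 - t + 2)^3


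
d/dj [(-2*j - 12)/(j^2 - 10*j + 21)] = 2*(-j^2 + 10*j + 2*(j - 5)*(j + 6) - 21)/(j^2 - 10*j + 21)^2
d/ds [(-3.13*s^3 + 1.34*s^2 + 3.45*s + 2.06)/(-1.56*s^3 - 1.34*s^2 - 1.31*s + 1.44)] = (1.77635683940025e-15*s^5 + 6.2846*s^4 + 18.9646*s^3 - 1.0132*s^2 + 9.38*s + 7.6666)/(2.4336*s^6 + 4.1808*s^5 + 5.8828*s^4 - 0.982*s^3 - 2.1431*s^2 - 3.7728*s + 2.0736)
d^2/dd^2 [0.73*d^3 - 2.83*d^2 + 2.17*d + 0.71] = 4.38*d - 5.66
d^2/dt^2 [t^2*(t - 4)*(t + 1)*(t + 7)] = 20*t^3 + 48*t^2 - 150*t - 56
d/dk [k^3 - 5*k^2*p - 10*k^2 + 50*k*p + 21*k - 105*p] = 3*k^2 - 10*k*p - 20*k + 50*p + 21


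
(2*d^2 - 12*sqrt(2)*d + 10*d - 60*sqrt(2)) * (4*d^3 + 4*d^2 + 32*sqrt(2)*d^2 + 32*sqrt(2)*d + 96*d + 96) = 8*d^5 + 16*sqrt(2)*d^4 + 48*d^4 - 536*d^3 + 96*sqrt(2)*d^3 - 3456*d^2 - 1072*sqrt(2)*d^2 - 6912*sqrt(2)*d - 2880*d - 5760*sqrt(2)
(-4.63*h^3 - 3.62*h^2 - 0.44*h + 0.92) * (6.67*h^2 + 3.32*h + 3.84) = -30.8821*h^5 - 39.517*h^4 - 32.7324*h^3 - 9.2252*h^2 + 1.3648*h + 3.5328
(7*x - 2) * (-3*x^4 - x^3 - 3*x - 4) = -21*x^5 - x^4 + 2*x^3 - 21*x^2 - 22*x + 8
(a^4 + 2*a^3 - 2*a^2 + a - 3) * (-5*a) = -5*a^5 - 10*a^4 + 10*a^3 - 5*a^2 + 15*a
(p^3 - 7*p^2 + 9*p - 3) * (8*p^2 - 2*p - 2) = 8*p^5 - 58*p^4 + 84*p^3 - 28*p^2 - 12*p + 6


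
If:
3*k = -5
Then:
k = -5/3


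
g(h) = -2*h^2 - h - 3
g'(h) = -4*h - 1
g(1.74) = -10.80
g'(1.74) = -7.96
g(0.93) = -5.66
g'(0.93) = -4.72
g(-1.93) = -8.52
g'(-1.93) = 6.72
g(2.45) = -17.46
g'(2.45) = -10.80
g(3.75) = -34.88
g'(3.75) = -16.00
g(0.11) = -3.13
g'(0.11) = -1.44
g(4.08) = -40.37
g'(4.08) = -17.32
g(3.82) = -36.00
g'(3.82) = -16.28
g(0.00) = -3.00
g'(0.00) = -1.00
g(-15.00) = -438.00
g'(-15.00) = 59.00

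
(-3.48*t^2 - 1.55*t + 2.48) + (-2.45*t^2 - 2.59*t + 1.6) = -5.93*t^2 - 4.14*t + 4.08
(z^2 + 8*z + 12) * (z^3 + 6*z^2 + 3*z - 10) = z^5 + 14*z^4 + 63*z^3 + 86*z^2 - 44*z - 120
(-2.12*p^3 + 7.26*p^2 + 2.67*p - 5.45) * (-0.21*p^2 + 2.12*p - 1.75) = 0.4452*p^5 - 6.019*p^4 + 18.5405*p^3 - 5.9001*p^2 - 16.2265*p + 9.5375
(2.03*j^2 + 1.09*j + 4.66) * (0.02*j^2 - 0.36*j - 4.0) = 0.0406*j^4 - 0.709*j^3 - 8.4192*j^2 - 6.0376*j - 18.64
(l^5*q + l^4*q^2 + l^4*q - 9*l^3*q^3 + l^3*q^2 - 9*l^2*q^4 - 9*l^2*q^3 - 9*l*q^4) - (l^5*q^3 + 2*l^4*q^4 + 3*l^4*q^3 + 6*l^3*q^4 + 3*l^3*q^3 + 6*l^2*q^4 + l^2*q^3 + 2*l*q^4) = -l^5*q^3 + l^5*q - 2*l^4*q^4 - 3*l^4*q^3 + l^4*q^2 + l^4*q - 6*l^3*q^4 - 12*l^3*q^3 + l^3*q^2 - 15*l^2*q^4 - 10*l^2*q^3 - 11*l*q^4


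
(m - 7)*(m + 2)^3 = m^4 - m^3 - 30*m^2 - 76*m - 56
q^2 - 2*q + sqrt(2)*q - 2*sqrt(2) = (q - 2)*(q + sqrt(2))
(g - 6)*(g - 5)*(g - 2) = g^3 - 13*g^2 + 52*g - 60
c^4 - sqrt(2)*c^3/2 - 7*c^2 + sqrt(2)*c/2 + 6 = (c - 1)*(c + 1)*(c - 2*sqrt(2))*(c + 3*sqrt(2)/2)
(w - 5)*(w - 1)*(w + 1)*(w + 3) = w^4 - 2*w^3 - 16*w^2 + 2*w + 15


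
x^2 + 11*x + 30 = (x + 5)*(x + 6)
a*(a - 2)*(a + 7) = a^3 + 5*a^2 - 14*a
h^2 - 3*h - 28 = (h - 7)*(h + 4)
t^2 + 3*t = t*(t + 3)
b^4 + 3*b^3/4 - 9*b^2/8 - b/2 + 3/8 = (b - 3/4)*(b - 1/2)*(b + 1)^2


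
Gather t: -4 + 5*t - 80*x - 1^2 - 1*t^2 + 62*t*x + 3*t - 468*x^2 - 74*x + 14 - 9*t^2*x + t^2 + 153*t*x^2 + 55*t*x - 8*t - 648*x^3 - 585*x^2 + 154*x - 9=-9*t^2*x + t*(153*x^2 + 117*x) - 648*x^3 - 1053*x^2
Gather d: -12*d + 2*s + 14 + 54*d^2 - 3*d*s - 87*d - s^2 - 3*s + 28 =54*d^2 + d*(-3*s - 99) - s^2 - s + 42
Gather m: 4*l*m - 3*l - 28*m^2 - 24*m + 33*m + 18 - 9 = -3*l - 28*m^2 + m*(4*l + 9) + 9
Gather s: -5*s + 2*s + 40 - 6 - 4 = 30 - 3*s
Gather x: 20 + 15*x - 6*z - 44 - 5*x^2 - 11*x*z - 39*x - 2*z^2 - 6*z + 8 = -5*x^2 + x*(-11*z - 24) - 2*z^2 - 12*z - 16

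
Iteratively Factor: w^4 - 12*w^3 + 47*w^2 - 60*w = (w - 4)*(w^3 - 8*w^2 + 15*w) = (w - 4)*(w - 3)*(w^2 - 5*w) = w*(w - 4)*(w - 3)*(w - 5)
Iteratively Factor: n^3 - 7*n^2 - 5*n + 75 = (n - 5)*(n^2 - 2*n - 15) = (n - 5)^2*(n + 3)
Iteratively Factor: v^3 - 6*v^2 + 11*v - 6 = (v - 3)*(v^2 - 3*v + 2) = (v - 3)*(v - 1)*(v - 2)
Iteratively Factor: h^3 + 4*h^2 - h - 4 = (h + 4)*(h^2 - 1) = (h + 1)*(h + 4)*(h - 1)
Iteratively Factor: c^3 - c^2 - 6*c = (c)*(c^2 - c - 6) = c*(c + 2)*(c - 3)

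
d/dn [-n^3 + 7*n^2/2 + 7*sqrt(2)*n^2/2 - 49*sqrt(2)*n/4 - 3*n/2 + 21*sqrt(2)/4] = -3*n^2 + 7*n + 7*sqrt(2)*n - 49*sqrt(2)/4 - 3/2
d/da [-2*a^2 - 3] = -4*a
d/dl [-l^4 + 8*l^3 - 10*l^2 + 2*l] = -4*l^3 + 24*l^2 - 20*l + 2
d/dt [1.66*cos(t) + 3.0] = -1.66*sin(t)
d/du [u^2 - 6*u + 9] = 2*u - 6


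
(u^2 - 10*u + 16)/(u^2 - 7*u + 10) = (u - 8)/(u - 5)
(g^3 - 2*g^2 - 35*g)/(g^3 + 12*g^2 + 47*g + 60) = g*(g - 7)/(g^2 + 7*g + 12)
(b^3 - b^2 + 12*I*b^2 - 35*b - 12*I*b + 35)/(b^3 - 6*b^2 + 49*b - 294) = (b^2 + b*(-1 + 5*I) - 5*I)/(b^2 - b*(6 + 7*I) + 42*I)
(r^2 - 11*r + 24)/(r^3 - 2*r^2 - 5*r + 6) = (r - 8)/(r^2 + r - 2)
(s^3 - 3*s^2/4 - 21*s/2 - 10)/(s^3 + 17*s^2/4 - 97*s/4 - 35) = (s + 2)/(s + 7)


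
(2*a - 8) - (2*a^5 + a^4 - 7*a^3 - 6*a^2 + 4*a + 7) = -2*a^5 - a^4 + 7*a^3 + 6*a^2 - 2*a - 15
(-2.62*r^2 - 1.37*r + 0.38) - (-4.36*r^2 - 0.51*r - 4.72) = 1.74*r^2 - 0.86*r + 5.1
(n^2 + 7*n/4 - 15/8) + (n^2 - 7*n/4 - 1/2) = 2*n^2 - 19/8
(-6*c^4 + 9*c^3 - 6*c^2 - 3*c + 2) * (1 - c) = 6*c^5 - 15*c^4 + 15*c^3 - 3*c^2 - 5*c + 2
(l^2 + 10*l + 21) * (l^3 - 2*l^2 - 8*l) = l^5 + 8*l^4 - 7*l^3 - 122*l^2 - 168*l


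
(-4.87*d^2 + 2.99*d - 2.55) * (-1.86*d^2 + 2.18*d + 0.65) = 9.0582*d^4 - 16.178*d^3 + 8.0957*d^2 - 3.6155*d - 1.6575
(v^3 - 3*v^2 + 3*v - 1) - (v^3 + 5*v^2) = -8*v^2 + 3*v - 1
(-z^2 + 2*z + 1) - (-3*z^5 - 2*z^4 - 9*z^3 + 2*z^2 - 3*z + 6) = 3*z^5 + 2*z^4 + 9*z^3 - 3*z^2 + 5*z - 5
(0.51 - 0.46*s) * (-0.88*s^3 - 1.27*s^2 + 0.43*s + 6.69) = 0.4048*s^4 + 0.1354*s^3 - 0.8455*s^2 - 2.8581*s + 3.4119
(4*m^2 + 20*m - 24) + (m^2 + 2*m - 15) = 5*m^2 + 22*m - 39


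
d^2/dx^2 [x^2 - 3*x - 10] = 2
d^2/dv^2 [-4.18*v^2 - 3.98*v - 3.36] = -8.36000000000000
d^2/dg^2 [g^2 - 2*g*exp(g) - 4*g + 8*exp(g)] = -2*g*exp(g) + 4*exp(g) + 2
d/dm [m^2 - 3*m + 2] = 2*m - 3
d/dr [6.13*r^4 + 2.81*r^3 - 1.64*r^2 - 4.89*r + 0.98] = 24.52*r^3 + 8.43*r^2 - 3.28*r - 4.89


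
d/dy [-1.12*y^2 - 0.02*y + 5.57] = -2.24*y - 0.02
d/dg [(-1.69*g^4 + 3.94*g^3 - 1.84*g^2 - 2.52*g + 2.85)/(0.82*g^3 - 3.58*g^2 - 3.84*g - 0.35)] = (-1.3858*g^6 + 12.1004*g^5 + 6.87239999999999*g^4 - 23.7604*g^3 - 13.104*g^2 + 21.694*g + 11.826)/(0.6724*g^6 - 5.8712*g^5 + 6.5188*g^4 + 26.9204*g^3 + 17.2516*g^2 + 2.688*g + 0.1225)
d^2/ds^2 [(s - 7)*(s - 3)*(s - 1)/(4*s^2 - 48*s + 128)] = (11*s^3 - 159*s^2 + 852*s - 1712)/(2*(s^6 - 36*s^5 + 528*s^4 - 4032*s^3 + 16896*s^2 - 36864*s + 32768))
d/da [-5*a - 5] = -5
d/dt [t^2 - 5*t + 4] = 2*t - 5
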